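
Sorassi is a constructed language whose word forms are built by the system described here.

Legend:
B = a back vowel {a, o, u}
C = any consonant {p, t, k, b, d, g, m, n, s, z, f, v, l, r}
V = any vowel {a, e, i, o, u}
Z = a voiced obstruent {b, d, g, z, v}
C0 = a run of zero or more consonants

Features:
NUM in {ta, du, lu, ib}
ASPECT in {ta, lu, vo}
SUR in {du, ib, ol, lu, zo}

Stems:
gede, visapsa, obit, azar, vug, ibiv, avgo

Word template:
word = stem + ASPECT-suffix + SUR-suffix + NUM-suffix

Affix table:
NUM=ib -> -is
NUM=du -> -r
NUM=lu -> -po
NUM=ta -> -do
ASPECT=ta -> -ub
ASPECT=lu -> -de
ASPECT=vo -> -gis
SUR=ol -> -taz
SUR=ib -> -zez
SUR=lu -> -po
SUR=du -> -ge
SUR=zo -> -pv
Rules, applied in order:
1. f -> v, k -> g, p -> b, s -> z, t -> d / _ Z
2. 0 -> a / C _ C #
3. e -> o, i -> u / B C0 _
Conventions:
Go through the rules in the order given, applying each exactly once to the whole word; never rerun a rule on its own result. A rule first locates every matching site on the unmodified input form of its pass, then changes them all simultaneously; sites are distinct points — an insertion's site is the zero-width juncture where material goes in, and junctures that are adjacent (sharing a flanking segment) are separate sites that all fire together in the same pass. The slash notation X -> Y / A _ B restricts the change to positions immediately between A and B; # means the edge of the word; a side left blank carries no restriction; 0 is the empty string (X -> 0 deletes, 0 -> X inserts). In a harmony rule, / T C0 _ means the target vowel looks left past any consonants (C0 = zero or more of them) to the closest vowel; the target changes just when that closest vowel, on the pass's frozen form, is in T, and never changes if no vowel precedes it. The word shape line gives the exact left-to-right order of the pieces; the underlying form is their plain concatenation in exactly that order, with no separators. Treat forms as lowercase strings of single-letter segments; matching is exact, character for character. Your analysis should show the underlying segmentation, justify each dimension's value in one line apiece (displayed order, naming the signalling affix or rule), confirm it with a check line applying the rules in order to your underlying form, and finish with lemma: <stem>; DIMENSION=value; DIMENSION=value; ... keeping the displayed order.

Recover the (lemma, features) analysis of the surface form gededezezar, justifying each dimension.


underlying: gede-de-zez-r
NUM=du - signalled by the affix -r
ASPECT=lu - signalled by the affix -de
SUR=ib - signalled by the affix -zez
check: gededezezr -> gededezezr -> gededezezar -> gededezezar
lemma: gede; NUM=du; ASPECT=lu; SUR=ib


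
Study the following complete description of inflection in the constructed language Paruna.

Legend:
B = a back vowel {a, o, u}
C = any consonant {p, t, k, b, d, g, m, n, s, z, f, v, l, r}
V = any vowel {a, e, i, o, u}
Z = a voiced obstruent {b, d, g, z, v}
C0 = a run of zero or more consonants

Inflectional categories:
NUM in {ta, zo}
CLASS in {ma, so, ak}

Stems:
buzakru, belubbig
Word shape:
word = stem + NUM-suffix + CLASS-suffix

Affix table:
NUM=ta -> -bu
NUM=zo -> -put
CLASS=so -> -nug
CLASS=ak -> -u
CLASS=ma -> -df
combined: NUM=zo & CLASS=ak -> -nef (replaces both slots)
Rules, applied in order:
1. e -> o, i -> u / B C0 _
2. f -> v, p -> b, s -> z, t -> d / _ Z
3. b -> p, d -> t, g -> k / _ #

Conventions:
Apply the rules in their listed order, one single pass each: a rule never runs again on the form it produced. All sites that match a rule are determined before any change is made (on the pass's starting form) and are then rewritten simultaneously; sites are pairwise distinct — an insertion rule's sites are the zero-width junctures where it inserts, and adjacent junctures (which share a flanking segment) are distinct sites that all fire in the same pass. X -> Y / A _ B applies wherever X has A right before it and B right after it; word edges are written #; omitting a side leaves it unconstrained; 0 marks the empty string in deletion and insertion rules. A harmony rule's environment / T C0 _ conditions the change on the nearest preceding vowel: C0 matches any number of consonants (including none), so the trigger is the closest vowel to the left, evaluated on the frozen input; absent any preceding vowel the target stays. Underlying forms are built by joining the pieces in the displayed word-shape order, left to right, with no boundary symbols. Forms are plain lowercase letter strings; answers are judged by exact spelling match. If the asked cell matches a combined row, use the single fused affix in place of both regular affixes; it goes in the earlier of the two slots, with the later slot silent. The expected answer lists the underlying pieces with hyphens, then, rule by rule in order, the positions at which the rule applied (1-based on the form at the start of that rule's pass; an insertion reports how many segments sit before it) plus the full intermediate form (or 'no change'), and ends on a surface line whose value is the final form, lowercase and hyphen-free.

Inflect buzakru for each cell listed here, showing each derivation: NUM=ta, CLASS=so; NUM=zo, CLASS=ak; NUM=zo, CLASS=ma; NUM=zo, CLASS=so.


cell NUM=ta, CLASS=so:
underlying: buzakru-bu-nug
1. e -> o, i -> u / B C0 _: no change
2. f -> v, p -> b, s -> z, t -> d / _ Z: no change
3. b -> p, d -> t, g -> k / _ #: fires at position(s) 12: buzakrubunuk
surface: buzakrubunuk

cell NUM=zo, CLASS=ak:
underlying: buzakru-nef
1. e -> o, i -> u / B C0 _: fires at position(s) 9: buzakrunof
2. f -> v, p -> b, s -> z, t -> d / _ Z: no change
3. b -> p, d -> t, g -> k / _ #: no change
surface: buzakrunof

cell NUM=zo, CLASS=ma:
underlying: buzakru-put-df
1. e -> o, i -> u / B C0 _: no change
2. f -> v, p -> b, s -> z, t -> d / _ Z: fires at position(s) 10: buzakrupuddf
3. b -> p, d -> t, g -> k / _ #: no change
surface: buzakrupuddf

cell NUM=zo, CLASS=so:
underlying: buzakru-put-nug
1. e -> o, i -> u / B C0 _: no change
2. f -> v, p -> b, s -> z, t -> d / _ Z: no change
3. b -> p, d -> t, g -> k / _ #: fires at position(s) 13: buzakruputnuk
surface: buzakruputnuk


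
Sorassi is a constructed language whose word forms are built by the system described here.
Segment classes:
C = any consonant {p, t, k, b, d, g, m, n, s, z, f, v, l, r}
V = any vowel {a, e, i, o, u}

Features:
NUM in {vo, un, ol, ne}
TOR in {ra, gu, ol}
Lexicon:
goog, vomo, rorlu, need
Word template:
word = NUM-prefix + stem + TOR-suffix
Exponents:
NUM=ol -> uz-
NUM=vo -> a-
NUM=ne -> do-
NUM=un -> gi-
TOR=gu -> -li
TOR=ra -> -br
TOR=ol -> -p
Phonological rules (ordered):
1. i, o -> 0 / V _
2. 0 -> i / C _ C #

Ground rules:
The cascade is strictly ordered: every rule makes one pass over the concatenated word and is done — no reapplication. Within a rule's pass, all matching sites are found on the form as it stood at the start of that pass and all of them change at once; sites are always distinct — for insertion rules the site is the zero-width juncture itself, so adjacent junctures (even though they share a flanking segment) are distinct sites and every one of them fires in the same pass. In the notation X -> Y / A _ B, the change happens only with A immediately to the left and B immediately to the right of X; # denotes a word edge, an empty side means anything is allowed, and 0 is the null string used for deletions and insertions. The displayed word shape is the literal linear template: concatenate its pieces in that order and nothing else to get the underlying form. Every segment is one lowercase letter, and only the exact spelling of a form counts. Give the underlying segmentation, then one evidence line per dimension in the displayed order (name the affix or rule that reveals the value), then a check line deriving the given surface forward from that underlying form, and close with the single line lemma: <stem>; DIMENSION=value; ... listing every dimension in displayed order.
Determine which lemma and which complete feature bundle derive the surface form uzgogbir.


underlying: uz-goog-br
NUM=ol - signalled by the affix uz-
TOR=ra - signalled by the affix -br
check: uzgoogbr -> uzgogbr -> uzgogbir
lemma: goog; NUM=ol; TOR=ra


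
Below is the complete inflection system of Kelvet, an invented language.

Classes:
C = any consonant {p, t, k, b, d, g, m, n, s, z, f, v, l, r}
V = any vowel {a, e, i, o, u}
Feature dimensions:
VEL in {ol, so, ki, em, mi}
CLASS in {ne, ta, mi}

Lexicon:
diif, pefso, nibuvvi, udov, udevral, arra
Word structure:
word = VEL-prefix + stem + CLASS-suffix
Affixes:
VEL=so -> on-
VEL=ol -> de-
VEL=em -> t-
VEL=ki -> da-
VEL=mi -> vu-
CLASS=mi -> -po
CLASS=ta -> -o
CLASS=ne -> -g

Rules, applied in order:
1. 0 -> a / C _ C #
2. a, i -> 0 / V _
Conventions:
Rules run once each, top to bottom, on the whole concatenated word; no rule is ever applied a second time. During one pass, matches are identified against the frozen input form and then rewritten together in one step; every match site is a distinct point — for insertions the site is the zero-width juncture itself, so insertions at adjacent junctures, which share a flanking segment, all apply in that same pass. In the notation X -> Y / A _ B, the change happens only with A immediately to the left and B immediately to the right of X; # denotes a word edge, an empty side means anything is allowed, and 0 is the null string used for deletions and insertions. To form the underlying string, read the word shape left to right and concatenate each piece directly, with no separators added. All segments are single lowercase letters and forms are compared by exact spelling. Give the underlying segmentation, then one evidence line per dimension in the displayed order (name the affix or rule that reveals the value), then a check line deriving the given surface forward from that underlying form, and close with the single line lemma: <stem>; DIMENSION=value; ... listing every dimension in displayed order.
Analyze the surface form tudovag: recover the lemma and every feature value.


underlying: t-udov-g
VEL=em - signalled by the affix t-
CLASS=ne - signalled by the affix -g
check: tudovg -> tudovag -> tudovag
lemma: udov; VEL=em; CLASS=ne


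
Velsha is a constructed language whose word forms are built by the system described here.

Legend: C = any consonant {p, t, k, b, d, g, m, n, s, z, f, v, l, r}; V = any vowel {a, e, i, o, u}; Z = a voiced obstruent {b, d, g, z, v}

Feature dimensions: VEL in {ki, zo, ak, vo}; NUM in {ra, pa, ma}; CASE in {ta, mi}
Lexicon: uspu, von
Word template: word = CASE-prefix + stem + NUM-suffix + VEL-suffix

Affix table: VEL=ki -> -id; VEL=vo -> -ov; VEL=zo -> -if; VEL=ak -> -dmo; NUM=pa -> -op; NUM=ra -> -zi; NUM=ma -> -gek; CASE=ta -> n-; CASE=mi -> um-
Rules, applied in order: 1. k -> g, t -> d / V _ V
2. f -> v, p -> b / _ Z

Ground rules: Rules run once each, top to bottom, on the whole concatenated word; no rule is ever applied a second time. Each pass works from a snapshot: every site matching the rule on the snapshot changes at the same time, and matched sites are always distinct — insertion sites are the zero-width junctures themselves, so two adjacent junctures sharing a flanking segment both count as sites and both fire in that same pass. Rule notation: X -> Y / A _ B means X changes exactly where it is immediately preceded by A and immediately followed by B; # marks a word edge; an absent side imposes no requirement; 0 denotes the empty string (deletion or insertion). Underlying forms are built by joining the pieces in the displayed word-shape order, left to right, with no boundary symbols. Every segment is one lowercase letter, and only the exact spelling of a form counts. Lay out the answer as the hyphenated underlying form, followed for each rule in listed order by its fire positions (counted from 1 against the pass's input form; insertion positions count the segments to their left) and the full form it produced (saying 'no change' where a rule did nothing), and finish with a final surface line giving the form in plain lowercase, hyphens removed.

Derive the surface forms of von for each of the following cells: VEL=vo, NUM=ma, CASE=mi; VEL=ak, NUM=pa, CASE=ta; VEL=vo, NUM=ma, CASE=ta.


cell VEL=vo, NUM=ma, CASE=mi:
underlying: um-von-gek-ov
1. k -> g, t -> d / V _ V: fires at position(s) 8: umvongegov
2. f -> v, p -> b / _ Z: no change
surface: umvongegov

cell VEL=ak, NUM=pa, CASE=ta:
underlying: n-von-op-dmo
1. k -> g, t -> d / V _ V: no change
2. f -> v, p -> b / _ Z: fires at position(s) 6: nvonobdmo
surface: nvonobdmo

cell VEL=vo, NUM=ma, CASE=ta:
underlying: n-von-gek-ov
1. k -> g, t -> d / V _ V: fires at position(s) 7: nvongegov
2. f -> v, p -> b / _ Z: no change
surface: nvongegov


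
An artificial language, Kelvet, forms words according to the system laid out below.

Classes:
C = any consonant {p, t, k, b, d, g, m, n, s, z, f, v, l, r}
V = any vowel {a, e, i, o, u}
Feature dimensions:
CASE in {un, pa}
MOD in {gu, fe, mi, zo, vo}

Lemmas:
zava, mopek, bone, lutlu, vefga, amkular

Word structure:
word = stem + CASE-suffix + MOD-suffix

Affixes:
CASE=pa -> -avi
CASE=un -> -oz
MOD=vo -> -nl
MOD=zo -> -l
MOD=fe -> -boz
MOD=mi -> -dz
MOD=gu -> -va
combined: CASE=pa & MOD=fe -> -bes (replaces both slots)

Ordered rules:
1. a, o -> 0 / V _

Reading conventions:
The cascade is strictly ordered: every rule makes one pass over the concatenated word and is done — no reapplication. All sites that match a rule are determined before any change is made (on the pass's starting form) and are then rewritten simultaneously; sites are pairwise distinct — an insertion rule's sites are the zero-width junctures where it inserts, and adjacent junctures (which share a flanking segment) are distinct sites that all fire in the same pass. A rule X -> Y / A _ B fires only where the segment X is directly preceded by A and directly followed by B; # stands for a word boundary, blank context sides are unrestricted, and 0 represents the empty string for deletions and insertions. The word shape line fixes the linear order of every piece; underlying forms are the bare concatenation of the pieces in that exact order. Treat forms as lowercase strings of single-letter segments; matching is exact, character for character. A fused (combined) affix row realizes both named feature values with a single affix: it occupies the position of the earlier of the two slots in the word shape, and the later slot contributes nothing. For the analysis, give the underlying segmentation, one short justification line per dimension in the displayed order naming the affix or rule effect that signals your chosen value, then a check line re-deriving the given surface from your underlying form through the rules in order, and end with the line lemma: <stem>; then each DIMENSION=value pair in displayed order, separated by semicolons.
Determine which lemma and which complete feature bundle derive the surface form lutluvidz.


underlying: lutlu-avi-dz
CASE=pa - signalled by the affix -avi
MOD=mi - signalled by the affix -dz
check: lutluavidz -> lutluvidz
lemma: lutlu; CASE=pa; MOD=mi


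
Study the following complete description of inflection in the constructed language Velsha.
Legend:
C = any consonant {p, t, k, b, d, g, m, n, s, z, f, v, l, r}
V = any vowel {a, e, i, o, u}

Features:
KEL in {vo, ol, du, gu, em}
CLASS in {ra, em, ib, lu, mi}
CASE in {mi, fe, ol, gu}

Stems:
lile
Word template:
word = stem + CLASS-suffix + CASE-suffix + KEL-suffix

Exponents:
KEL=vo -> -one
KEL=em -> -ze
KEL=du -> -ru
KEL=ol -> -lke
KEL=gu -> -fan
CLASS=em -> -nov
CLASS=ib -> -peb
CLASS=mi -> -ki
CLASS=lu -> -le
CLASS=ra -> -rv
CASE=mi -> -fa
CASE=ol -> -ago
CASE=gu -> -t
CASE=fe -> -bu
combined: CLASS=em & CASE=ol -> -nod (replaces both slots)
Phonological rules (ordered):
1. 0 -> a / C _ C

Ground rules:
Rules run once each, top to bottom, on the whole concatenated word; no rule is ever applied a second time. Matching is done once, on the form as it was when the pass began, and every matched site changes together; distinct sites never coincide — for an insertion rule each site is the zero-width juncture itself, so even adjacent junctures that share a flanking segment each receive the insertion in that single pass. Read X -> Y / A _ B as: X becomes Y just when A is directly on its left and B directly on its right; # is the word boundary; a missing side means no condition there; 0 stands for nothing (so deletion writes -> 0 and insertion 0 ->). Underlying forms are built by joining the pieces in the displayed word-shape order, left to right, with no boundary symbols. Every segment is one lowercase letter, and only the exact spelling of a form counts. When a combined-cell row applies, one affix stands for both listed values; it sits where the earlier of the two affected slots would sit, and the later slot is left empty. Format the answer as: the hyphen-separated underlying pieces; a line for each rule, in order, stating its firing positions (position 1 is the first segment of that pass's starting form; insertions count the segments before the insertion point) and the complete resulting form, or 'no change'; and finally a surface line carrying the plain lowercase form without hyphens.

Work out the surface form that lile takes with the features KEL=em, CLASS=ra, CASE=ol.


underlying: lile-rv-ago-ze
1. 0 -> a / C _ C: inserts after position(s) 5: lileravagoze
surface: lileravagoze


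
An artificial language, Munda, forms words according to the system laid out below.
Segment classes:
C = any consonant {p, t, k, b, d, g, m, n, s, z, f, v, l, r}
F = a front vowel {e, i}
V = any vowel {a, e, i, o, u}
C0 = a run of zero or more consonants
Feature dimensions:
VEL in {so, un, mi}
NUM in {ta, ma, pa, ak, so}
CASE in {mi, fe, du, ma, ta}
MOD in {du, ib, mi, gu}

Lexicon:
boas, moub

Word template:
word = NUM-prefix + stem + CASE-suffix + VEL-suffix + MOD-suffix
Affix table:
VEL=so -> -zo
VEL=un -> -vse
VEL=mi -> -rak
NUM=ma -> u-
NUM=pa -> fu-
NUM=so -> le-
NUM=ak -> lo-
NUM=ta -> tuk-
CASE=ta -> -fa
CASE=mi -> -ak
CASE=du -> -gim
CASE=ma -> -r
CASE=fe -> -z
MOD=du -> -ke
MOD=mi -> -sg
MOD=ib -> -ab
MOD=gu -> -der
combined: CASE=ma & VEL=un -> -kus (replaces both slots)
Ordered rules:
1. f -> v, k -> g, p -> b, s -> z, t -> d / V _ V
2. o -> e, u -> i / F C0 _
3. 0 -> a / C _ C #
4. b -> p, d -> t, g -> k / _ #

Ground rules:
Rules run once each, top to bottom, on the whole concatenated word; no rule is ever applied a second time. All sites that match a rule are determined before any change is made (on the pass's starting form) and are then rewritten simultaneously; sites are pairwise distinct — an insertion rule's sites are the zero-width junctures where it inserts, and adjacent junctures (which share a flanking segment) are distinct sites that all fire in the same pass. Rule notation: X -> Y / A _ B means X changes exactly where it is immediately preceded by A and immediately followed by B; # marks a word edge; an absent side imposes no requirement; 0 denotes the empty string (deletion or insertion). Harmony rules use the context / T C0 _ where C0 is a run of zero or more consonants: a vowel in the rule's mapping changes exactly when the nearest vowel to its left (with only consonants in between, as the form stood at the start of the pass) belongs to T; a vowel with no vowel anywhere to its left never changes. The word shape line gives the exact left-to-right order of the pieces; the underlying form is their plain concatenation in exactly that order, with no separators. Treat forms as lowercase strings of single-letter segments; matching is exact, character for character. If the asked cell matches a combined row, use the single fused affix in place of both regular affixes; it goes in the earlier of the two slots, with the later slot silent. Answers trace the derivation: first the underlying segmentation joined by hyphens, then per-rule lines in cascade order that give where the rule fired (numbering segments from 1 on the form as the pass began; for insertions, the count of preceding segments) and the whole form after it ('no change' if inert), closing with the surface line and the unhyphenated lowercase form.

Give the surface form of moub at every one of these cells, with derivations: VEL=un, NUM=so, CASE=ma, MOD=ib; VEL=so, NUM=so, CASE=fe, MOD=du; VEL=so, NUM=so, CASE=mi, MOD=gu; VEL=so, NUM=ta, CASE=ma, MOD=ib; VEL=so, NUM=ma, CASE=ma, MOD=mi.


cell VEL=un, NUM=so, CASE=ma, MOD=ib:
underlying: le-moub-kus-ab
1. f -> v, k -> g, p -> b, s -> z, t -> d / V _ V: fires at position(s) 9: lemoubkuzab
2. o -> e, u -> i / F C0 _: fires at position(s) 4: lemeubkuzab
3. 0 -> a / C _ C #: no change
4. b -> p, d -> t, g -> k / _ #: fires at position(s) 11: lemeubkuzap
surface: lemeubkuzap

cell VEL=so, NUM=so, CASE=fe, MOD=du:
underlying: le-moub-z-zo-ke
1. f -> v, k -> g, p -> b, s -> z, t -> d / V _ V: fires at position(s) 10: lemoubzzoge
2. o -> e, u -> i / F C0 _: fires at position(s) 4: lemeubzzoge
3. 0 -> a / C _ C #: no change
4. b -> p, d -> t, g -> k / _ #: no change
surface: lemeubzzoge

cell VEL=so, NUM=so, CASE=mi, MOD=gu:
underlying: le-moub-ak-zo-der
1. f -> v, k -> g, p -> b, s -> z, t -> d / V _ V: no change
2. o -> e, u -> i / F C0 _: fires at position(s) 4: lemeubakzoder
3. 0 -> a / C _ C #: no change
4. b -> p, d -> t, g -> k / _ #: no change
surface: lemeubakzoder

cell VEL=so, NUM=ta, CASE=ma, MOD=ib:
underlying: tuk-moub-r-zo-ab
1. f -> v, k -> g, p -> b, s -> z, t -> d / V _ V: no change
2. o -> e, u -> i / F C0 _: no change
3. 0 -> a / C _ C #: no change
4. b -> p, d -> t, g -> k / _ #: fires at position(s) 12: tukmoubrzoap
surface: tukmoubrzoap

cell VEL=so, NUM=ma, CASE=ma, MOD=mi:
underlying: u-moub-r-zo-sg
1. f -> v, k -> g, p -> b, s -> z, t -> d / V _ V: no change
2. o -> e, u -> i / F C0 _: no change
3. 0 -> a / C _ C #: inserts after position(s) 9: umoubrzosag
4. b -> p, d -> t, g -> k / _ #: fires at position(s) 11: umoubrzosak
surface: umoubrzosak


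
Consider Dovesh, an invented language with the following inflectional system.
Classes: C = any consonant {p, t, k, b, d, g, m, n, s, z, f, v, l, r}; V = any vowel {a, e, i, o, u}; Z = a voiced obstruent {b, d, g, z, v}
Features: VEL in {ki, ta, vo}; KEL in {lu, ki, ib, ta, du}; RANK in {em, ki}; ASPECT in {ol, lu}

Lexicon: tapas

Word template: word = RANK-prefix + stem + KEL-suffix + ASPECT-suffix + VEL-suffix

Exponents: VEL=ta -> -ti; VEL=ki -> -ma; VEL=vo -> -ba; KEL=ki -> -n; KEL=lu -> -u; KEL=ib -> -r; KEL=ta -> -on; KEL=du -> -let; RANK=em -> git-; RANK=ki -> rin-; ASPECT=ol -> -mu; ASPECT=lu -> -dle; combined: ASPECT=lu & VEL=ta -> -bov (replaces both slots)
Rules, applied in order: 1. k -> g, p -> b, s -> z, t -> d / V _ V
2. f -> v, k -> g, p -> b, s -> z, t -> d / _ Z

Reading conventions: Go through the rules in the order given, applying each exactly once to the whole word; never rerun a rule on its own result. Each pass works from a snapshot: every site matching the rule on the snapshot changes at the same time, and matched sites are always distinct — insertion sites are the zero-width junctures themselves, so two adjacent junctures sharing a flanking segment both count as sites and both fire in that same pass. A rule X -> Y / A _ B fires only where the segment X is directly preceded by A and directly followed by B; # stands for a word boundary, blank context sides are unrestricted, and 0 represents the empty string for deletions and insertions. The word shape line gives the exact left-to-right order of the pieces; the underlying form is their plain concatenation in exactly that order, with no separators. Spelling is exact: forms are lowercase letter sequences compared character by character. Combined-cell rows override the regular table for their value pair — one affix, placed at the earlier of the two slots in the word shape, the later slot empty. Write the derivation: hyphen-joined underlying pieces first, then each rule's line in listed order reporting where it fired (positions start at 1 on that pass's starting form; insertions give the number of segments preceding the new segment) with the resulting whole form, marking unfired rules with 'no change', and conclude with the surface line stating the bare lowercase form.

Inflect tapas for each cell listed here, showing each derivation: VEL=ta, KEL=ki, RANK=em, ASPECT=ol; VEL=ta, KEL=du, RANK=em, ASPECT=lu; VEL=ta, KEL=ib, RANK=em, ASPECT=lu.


cell VEL=ta, KEL=ki, RANK=em, ASPECT=ol:
underlying: git-tapas-n-mu-ti
1. k -> g, p -> b, s -> z, t -> d / V _ V: fires at position(s) 6, 12: gittabasnmudi
2. f -> v, k -> g, p -> b, s -> z, t -> d / _ Z: no change
surface: gittabasnmudi

cell VEL=ta, KEL=du, RANK=em, ASPECT=lu:
underlying: git-tapas-let-bov
1. k -> g, p -> b, s -> z, t -> d / V _ V: fires at position(s) 6: gittabasletbov
2. f -> v, k -> g, p -> b, s -> z, t -> d / _ Z: fires at position(s) 11: gittabasledbov
surface: gittabasledbov

cell VEL=ta, KEL=ib, RANK=em, ASPECT=lu:
underlying: git-tapas-r-bov
1. k -> g, p -> b, s -> z, t -> d / V _ V: fires at position(s) 6: gittabasrbov
2. f -> v, k -> g, p -> b, s -> z, t -> d / _ Z: no change
surface: gittabasrbov


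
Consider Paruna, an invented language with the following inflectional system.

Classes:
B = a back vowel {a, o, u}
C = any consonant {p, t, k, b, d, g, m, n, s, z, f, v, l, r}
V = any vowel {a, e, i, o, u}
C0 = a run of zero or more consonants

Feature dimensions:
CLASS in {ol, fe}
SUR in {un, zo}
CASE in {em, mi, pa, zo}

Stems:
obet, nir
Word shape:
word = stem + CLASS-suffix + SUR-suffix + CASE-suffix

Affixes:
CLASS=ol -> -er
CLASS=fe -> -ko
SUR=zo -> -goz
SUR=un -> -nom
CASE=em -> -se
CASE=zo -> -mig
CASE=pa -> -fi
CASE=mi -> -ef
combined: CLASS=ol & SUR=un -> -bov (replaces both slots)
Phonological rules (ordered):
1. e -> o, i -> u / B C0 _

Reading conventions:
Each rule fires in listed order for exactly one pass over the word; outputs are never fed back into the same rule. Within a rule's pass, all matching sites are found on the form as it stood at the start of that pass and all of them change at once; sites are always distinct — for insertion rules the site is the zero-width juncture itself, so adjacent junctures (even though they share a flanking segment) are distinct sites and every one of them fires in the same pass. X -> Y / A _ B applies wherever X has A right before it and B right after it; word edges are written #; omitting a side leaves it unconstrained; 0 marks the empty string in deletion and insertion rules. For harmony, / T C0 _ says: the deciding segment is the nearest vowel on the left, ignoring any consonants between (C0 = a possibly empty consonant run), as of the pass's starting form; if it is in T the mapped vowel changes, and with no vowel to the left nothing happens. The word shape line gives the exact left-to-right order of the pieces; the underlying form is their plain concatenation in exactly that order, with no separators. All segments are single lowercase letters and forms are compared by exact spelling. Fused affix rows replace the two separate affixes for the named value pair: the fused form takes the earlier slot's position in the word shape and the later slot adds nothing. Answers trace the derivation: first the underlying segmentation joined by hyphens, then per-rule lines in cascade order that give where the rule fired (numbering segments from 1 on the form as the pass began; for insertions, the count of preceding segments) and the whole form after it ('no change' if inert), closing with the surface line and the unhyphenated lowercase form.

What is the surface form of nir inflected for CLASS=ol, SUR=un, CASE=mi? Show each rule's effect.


underlying: nir-bov-ef
1. e -> o, i -> u / B C0 _: fires at position(s) 7: nirbovof
surface: nirbovof


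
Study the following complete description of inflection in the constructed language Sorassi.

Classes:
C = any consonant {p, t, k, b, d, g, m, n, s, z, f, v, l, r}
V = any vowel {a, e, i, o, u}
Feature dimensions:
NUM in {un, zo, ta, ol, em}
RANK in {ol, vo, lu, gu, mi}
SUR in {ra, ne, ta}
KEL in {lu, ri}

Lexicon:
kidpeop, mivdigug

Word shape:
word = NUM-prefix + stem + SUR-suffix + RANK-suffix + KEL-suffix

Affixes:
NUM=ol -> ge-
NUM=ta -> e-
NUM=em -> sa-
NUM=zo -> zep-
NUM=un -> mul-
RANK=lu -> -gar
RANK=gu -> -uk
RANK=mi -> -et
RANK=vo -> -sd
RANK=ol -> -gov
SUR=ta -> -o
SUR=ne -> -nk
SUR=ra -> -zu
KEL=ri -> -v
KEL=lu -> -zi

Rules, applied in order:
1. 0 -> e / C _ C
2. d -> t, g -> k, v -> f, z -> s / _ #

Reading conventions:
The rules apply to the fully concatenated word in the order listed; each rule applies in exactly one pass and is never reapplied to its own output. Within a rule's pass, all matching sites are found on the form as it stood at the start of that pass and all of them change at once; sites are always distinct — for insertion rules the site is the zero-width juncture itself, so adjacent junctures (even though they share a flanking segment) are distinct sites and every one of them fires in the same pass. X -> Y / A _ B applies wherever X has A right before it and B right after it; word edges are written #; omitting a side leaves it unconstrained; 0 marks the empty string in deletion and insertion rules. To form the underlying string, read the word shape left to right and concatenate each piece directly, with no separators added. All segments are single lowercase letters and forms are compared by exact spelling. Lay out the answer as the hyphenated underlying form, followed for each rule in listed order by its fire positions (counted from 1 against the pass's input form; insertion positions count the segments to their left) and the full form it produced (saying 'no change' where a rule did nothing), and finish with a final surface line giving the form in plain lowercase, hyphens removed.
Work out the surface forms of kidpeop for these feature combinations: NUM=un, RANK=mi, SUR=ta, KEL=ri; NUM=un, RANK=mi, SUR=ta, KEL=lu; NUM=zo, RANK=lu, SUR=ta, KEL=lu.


cell NUM=un, RANK=mi, SUR=ta, KEL=ri:
underlying: mul-kidpeop-o-et-v
1. 0 -> e / C _ C: inserts after position(s) 3, 6, 13: mulekidepeopoetev
2. d -> t, g -> k, v -> f, z -> s / _ #: fires at position(s) 17: mulekidepeopoetef
surface: mulekidepeopoetef

cell NUM=un, RANK=mi, SUR=ta, KEL=lu:
underlying: mul-kidpeop-o-et-zi
1. 0 -> e / C _ C: inserts after position(s) 3, 6, 13: mulekidepeopoetezi
2. d -> t, g -> k, v -> f, z -> s / _ #: no change
surface: mulekidepeopoetezi

cell NUM=zo, RANK=lu, SUR=ta, KEL=lu:
underlying: zep-kidpeop-o-gar-zi
1. 0 -> e / C _ C: inserts after position(s) 3, 6, 14: zepekidepeopogarezi
2. d -> t, g -> k, v -> f, z -> s / _ #: no change
surface: zepekidepeopogarezi


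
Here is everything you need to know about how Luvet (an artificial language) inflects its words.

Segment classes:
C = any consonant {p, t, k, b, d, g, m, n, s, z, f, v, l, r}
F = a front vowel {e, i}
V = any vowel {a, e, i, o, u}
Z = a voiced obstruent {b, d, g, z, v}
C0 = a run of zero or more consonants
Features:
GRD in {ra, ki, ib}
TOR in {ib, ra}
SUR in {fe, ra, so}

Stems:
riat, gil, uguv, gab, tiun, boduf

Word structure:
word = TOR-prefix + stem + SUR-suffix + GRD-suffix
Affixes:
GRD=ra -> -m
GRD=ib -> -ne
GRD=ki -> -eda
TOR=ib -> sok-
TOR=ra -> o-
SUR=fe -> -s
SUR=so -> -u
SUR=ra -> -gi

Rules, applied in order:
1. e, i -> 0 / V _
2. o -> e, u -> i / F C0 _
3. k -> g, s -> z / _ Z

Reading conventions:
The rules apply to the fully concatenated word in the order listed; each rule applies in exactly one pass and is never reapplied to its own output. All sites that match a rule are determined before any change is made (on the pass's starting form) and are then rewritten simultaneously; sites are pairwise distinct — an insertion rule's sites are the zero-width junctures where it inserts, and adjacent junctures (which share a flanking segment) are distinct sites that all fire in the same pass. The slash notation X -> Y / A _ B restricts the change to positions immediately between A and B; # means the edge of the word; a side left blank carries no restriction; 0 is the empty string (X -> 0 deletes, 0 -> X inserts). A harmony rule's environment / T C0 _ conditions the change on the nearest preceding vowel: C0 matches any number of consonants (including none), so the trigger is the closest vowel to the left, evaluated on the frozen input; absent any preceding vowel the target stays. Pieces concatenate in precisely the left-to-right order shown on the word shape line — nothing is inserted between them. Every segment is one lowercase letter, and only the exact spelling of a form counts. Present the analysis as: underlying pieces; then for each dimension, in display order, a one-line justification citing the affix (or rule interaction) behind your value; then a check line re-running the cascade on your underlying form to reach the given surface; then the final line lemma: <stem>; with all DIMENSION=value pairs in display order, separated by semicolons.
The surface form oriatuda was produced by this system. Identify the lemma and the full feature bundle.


underlying: o-riat-u-eda
GRD=ki - signalled by the affix -eda
TOR=ra - signalled by the affix o-
SUR=so - signalled by the affix -u
check: oriatueda -> oriatuda -> oriatuda -> oriatuda
lemma: riat; GRD=ki; TOR=ra; SUR=so


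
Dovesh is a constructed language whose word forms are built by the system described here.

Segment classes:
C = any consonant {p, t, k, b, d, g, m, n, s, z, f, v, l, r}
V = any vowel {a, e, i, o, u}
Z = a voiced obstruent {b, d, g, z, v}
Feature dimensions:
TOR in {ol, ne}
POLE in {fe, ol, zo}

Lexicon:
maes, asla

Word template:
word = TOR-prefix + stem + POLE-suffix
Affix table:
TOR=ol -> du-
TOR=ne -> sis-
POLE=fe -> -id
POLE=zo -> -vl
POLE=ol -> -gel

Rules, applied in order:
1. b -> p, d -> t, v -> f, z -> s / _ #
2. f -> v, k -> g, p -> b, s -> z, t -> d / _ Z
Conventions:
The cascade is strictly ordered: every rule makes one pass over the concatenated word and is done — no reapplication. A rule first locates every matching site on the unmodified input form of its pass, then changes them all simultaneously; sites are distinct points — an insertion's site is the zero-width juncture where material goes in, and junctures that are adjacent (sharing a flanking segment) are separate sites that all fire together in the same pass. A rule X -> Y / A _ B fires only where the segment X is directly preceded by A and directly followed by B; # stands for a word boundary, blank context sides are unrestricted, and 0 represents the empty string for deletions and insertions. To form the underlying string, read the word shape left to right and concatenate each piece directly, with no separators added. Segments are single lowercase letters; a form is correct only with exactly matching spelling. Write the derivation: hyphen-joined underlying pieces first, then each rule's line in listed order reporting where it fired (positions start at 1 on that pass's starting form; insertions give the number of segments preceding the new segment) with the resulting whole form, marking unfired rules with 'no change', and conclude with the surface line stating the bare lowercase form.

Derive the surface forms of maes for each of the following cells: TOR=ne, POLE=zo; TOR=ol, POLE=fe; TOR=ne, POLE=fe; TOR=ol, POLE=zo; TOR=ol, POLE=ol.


cell TOR=ne, POLE=zo:
underlying: sis-maes-vl
1. b -> p, d -> t, v -> f, z -> s / _ #: no change
2. f -> v, k -> g, p -> b, s -> z, t -> d / _ Z: fires at position(s) 7: sismaezvl
surface: sismaezvl

cell TOR=ol, POLE=fe:
underlying: du-maes-id
1. b -> p, d -> t, v -> f, z -> s / _ #: fires at position(s) 8: dumaesit
2. f -> v, k -> g, p -> b, s -> z, t -> d / _ Z: no change
surface: dumaesit

cell TOR=ne, POLE=fe:
underlying: sis-maes-id
1. b -> p, d -> t, v -> f, z -> s / _ #: fires at position(s) 9: sismaesit
2. f -> v, k -> g, p -> b, s -> z, t -> d / _ Z: no change
surface: sismaesit

cell TOR=ol, POLE=zo:
underlying: du-maes-vl
1. b -> p, d -> t, v -> f, z -> s / _ #: no change
2. f -> v, k -> g, p -> b, s -> z, t -> d / _ Z: fires at position(s) 6: dumaezvl
surface: dumaezvl

cell TOR=ol, POLE=ol:
underlying: du-maes-gel
1. b -> p, d -> t, v -> f, z -> s / _ #: no change
2. f -> v, k -> g, p -> b, s -> z, t -> d / _ Z: fires at position(s) 6: dumaezgel
surface: dumaezgel


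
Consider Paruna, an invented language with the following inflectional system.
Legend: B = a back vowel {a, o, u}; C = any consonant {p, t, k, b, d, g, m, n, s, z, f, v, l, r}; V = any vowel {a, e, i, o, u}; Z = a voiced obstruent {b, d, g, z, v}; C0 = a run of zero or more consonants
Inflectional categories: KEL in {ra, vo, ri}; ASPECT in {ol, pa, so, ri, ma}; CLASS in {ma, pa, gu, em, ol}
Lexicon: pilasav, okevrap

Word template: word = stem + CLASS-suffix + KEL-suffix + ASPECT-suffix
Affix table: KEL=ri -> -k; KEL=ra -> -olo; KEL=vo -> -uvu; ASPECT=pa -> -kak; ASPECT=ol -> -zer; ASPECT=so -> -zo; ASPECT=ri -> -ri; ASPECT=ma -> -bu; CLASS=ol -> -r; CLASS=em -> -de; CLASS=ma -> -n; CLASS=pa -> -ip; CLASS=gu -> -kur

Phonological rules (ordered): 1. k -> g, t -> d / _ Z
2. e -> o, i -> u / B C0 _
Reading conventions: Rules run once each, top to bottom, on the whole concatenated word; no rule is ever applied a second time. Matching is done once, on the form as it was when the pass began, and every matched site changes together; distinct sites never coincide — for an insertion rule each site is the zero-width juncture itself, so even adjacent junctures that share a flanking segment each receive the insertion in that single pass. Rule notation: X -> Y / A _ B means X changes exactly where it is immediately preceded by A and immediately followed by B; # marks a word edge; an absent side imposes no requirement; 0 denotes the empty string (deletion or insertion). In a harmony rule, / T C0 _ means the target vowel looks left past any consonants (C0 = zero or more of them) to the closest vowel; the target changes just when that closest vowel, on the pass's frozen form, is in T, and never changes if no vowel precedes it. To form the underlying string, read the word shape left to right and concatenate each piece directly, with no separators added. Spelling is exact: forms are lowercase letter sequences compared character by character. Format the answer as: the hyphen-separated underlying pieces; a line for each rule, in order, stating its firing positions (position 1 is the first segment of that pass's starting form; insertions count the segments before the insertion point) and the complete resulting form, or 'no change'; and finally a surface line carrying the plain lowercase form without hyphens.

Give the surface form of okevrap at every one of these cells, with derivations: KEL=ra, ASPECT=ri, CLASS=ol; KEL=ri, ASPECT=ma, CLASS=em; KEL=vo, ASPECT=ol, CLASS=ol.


cell KEL=ra, ASPECT=ri, CLASS=ol:
underlying: okevrap-r-olo-ri
1. k -> g, t -> d / _ Z: no change
2. e -> o, i -> u / B C0 _: fires at position(s) 3, 13: okovraproloru
surface: okovraproloru

cell KEL=ri, ASPECT=ma, CLASS=em:
underlying: okevrap-de-k-bu
1. k -> g, t -> d / _ Z: fires at position(s) 10: okevrapdegbu
2. e -> o, i -> u / B C0 _: fires at position(s) 3, 9: okovrapdogbu
surface: okovrapdogbu

cell KEL=vo, ASPECT=ol, CLASS=ol:
underlying: okevrap-r-uvu-zer
1. k -> g, t -> d / _ Z: no change
2. e -> o, i -> u / B C0 _: fires at position(s) 3, 13: okovrapruvuzor
surface: okovrapruvuzor


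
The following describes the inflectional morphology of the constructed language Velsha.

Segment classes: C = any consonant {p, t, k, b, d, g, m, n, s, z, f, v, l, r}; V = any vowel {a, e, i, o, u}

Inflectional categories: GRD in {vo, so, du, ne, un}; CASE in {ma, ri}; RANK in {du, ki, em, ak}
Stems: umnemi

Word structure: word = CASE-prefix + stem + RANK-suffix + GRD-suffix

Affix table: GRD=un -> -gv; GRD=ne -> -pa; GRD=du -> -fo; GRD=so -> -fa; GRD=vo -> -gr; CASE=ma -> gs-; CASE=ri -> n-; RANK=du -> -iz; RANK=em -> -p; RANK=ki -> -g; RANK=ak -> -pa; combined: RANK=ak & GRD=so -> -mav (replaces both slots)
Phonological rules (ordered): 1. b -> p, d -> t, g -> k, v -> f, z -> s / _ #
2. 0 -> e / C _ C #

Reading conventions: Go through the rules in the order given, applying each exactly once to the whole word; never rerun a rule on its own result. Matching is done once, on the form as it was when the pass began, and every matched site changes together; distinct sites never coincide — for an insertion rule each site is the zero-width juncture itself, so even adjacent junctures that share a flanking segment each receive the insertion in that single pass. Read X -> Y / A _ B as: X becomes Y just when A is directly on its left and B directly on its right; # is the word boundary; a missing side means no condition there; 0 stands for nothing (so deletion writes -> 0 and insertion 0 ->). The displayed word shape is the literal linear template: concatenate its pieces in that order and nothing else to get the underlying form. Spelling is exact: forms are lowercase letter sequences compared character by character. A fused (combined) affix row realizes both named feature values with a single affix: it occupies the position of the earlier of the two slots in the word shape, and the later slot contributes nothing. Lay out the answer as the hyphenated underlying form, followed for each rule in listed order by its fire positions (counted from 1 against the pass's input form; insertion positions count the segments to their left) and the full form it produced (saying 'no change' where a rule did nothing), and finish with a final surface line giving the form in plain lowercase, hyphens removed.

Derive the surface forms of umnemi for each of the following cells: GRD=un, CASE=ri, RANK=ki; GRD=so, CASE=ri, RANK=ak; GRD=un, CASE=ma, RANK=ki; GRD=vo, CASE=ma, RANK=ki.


cell GRD=un, CASE=ri, RANK=ki:
underlying: n-umnemi-g-gv
1. b -> p, d -> t, g -> k, v -> f, z -> s / _ #: fires at position(s) 10: numnemiggf
2. 0 -> e / C _ C #: inserts after position(s) 9: numnemiggef
surface: numnemiggef

cell GRD=so, CASE=ri, RANK=ak:
underlying: n-umnemi-mav
1. b -> p, d -> t, g -> k, v -> f, z -> s / _ #: fires at position(s) 10: numnemimaf
2. 0 -> e / C _ C #: no change
surface: numnemimaf

cell GRD=un, CASE=ma, RANK=ki:
underlying: gs-umnemi-g-gv
1. b -> p, d -> t, g -> k, v -> f, z -> s / _ #: fires at position(s) 11: gsumnemiggf
2. 0 -> e / C _ C #: inserts after position(s) 10: gsumnemiggef
surface: gsumnemiggef

cell GRD=vo, CASE=ma, RANK=ki:
underlying: gs-umnemi-g-gr
1. b -> p, d -> t, g -> k, v -> f, z -> s / _ #: no change
2. 0 -> e / C _ C #: inserts after position(s) 10: gsumnemigger
surface: gsumnemigger
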